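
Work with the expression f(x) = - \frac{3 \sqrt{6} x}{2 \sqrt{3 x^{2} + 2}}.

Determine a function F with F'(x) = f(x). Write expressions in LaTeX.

An antiderivative is F(x) = - \frac{\sqrt{6} \sqrt{3 x^{2} + 2}}{2}.

f matches the chain-rule pattern g'(h)*h' with inner function h(x) = 2 x^{2} + \frac{4}{3}; substituting u = h(x) collapses the integral.
Check: d/dx[- \frac{\sqrt{6} \sqrt{3 x^{2} + 2}}{2}] = - \frac{3 \sqrt{6} x}{2 \sqrt{3 x^{2} + 2}} = f(x).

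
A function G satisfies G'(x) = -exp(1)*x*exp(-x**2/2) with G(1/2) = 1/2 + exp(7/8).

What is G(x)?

The substitution u = 1 - x**2/2 works: G'(x) is exactly (dG/du)*(du/dx) for that inner function.
A general antiderivative is exp(1 - x**2/2) + C.
The condition gives C = 1/2 + exp(7/8) - (exp(7/8)) = 1/2.
So G(x) = (1 + 2*exp(1)*exp(-x**2/2))/2.
Check: d/dx[(1 + 2*exp(1)*exp(-x**2/2))/2] = -exp(1)*x*exp(-x**2/2) = G'(x).

G(x) = (1 + 2*exp(1)*exp(-x**2/2))/2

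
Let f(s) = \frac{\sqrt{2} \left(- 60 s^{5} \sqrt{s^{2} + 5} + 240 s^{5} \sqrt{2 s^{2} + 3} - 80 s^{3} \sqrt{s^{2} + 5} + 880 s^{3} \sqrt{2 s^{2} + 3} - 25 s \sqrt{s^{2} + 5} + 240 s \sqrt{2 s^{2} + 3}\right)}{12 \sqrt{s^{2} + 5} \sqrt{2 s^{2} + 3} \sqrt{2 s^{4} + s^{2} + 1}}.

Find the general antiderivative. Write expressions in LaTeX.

f has the shape u'v + uv' for u = \frac{5 \sqrt{s^{4} + \frac{s^{2}}{2} + \frac{1}{2}}}{3} and v = 4 \sqrt{s^{2} + 5} - \frac{\sqrt{2 s^{2} + 3}}{2} — it is the derivative of the product u*v.
Check: d/ds[\frac{\sqrt{2} \left(40 \sqrt{s^{2} + 5} \sqrt{2 s^{4} + s^{2} + 1} - 5 \sqrt{2 s^{2} + 3} \sqrt{2 s^{4} + s^{2} + 1}\right)}{12}] = \frac{- 60 \sqrt{2} s^{5} \sqrt{s^{2} + 5} + 240 \sqrt{2} s^{5} \sqrt{2 s^{2} + 3} - 80 \sqrt{2} s^{3} \sqrt{s^{2} + 5} + 880 \sqrt{2} s^{3} \sqrt{2 s^{2} + 3} - 25 \sqrt{2} s \sqrt{s^{2} + 5} + 240 \sqrt{2} s \sqrt{2 s^{2} + 3}}{12 \sqrt{s^{2} + 5} \sqrt{2 s^{2} + 3} \sqrt{2 s^{4} + s^{2} + 1}}, which equals f(s).

F(s) = \frac{\sqrt{2} \left(40 \sqrt{s^{2} + 5} \sqrt{2 s^{4} + s^{2} + 1} - 5 \sqrt{2 s^{2} + 3} \sqrt{2 s^{4} + s^{2} + 1}\right)}{12} + C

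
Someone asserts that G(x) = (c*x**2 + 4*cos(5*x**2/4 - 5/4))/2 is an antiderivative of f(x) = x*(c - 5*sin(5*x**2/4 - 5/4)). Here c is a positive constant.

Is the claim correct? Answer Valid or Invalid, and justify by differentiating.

d/dx[G] = c*x - 5*x*sin(5*x**2/4 - 5/4)
This equals f(x) exactly, so the claim holds.

Valid - the claim checks out under differentiation.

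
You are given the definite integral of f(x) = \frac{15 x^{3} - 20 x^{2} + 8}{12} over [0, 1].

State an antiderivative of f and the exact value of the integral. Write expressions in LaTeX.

Recover f(x) by differentiating a candidate F(x); any mismatch rules it out.
F(x) = \frac{5 x^{4}}{16} - \frac{5 x^{3}}{9} + \frac{2 x}{3} is an antiderivative of f.
Check: d/dx[\frac{5 x^{4}}{16} - \frac{5 x^{3}}{9} + \frac{2 x}{3}] = \frac{5 x^{3}}{4} - \frac{5 x^{2}}{3} + \frac{2}{3}, which equals f(x).
F(1) = \frac{61}{144}; F(0) = 0.
Integral = F(1) - F(0) = \frac{61}{144}.

Antiderivative: F(x) = \frac{5 x^{4}}{16} - \frac{5 x^{3}}{9} + \frac{2 x}{3}; value = \frac{61}{144}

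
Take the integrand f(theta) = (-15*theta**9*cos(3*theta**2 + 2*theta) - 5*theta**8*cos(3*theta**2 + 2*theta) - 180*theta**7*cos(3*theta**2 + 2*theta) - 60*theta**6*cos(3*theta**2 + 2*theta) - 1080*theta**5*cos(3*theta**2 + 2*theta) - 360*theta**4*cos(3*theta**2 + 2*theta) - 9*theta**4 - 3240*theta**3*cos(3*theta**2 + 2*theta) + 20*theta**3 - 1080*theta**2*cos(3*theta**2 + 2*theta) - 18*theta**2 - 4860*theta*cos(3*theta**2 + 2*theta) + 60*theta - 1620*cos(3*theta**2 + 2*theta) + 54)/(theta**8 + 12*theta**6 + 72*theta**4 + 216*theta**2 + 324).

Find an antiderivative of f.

An antiderivative is F(theta) = theta/(theta**4/3 + 2*theta**2 + 6) - 5*sin(3*theta**2 + 2*theta)/2 - 5/(theta**4 + 6*theta**2 + 18).

Differentiate the proposed F(theta) back; it has to land on f(theta) exactly.
Check: d/dtheta[theta/(theta**4/3 + 2*theta**2 + 6) - 5*sin(3*theta**2 + 2*theta)/2 - 5/(theta**4 + 6*theta**2 + 18)] = (-15*theta**9*cos(3*theta**2 + 2*theta) - 5*theta**8*cos(3*theta**2 + 2*theta) - 180*theta**7*cos(3*theta**2 + 2*theta) - 60*theta**6*cos(3*theta**2 + 2*theta) - 1080*theta**5*cos(3*theta**2 + 2*theta) - 360*theta**4*cos(3*theta**2 + 2*theta) - 9*theta**4 - 3240*theta**3*cos(3*theta**2 + 2*theta) + 20*theta**3 - 1080*theta**2*cos(3*theta**2 + 2*theta) - 18*theta**2 - 4860*theta*cos(3*theta**2 + 2*theta) + 60*theta - 1620*cos(3*theta**2 + 2*theta) + 54)/(theta**8 + 12*theta**6 + 72*theta**4 + 216*theta**2 + 324) = f(theta).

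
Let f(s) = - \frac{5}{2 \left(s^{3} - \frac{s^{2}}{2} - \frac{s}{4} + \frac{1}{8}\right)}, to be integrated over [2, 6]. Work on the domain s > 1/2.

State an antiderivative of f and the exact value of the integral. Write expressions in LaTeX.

Factor the denominator (\left(2 s - 1\right)^{2} \left(2 s + 1\right)) and decompose: f = - \frac{5}{2 s + 1} + \frac{5}{2 s - 1} - \frac{10}{\left(2 s - 1\right)^{2}}; each piece integrates to a log, atan, or power term.
F(s) = \frac{5 \log{\left(s - \frac{1}{2} \right)}}{2} - \frac{5 \log{\left(s + \frac{1}{2} \right)}}{2} + \frac{20}{8 s - 4} is an antiderivative of f.
Check: d/ds[\frac{5 \log{\left(s - \frac{1}{2} \right)}}{2} - \frac{5 \log{\left(s + \frac{1}{2} \right)}}{2} + \frac{20}{8 s - 4}] = - \frac{20}{8 s^{3} - 4 s^{2} - 2 s + 1}, which equals f(s).
F(6) = - \frac{5 \log{\left(\frac{13}{2} \right)}}{2} + \frac{5}{11} + \frac{5 \log{\left(\frac{11}{2} \right)}}{2}; F(2) = - \frac{5 \log{\left(\frac{5}{2} \right)}}{2} + \frac{5 \log{\left(\frac{3}{2} \right)}}{2} + \frac{5}{3}.
Integral = F(6) - F(2) = - \frac{5 \log{\left(\frac{13}{2} \right)}}{2} - \frac{40}{33} - \frac{5 \log{\left(\frac{3}{2} \right)}}{2} + \frac{5 \log{\left(\frac{5}{2} \right)}}{2} + \frac{5 \log{\left(\frac{11}{2} \right)}}{2}.

Antiderivative: F(s) = \frac{5 \log{\left(s - \frac{1}{2} \right)}}{2} - \frac{5 \log{\left(s + \frac{1}{2} \right)}}{2} + \frac{20}{8 s - 4}; value = - \frac{5 \log{\left(\frac{13}{2} \right)}}{2} - \frac{40}{33} - \frac{5 \log{\left(\frac{3}{2} \right)}}{2} + \frac{5 \log{\left(\frac{5}{2} \right)}}{2} + \frac{5 \log{\left(\frac{11}{2} \right)}}{2}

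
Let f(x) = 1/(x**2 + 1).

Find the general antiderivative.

Check any antiderivative F(x) by computing F'(x) and comparing it with f(x).
Check: d/dx[atan(x)] = 1/(x**2 + 1) = f(x).

F(x) = atan(x) + C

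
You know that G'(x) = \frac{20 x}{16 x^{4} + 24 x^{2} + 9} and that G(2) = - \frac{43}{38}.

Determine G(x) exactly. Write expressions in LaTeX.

G'(x) matches the chain-rule pattern g'(h)*h' with inner function h(x) = 4 x^{2} + 3; substituting u = h(x) collapses the integral.
A general antiderivative is - \frac{5}{2 \left(4 x^{2} + 3\right)} + C.
The condition gives C = - \frac{43}{38} - (- \frac{5}{38}) = -1.
So G(x) = -1 - \frac{5}{2 \left(4 x^{2} + 3\right)}.
Check: d/dx[-1 - \frac{5}{2 \left(4 x^{2} + 3\right)}] = \frac{20 x}{16 x^{4} + 24 x^{2} + 9} = G'(x).

G(x) = -1 - \frac{5}{2 \left(4 x^{2} + 3\right)}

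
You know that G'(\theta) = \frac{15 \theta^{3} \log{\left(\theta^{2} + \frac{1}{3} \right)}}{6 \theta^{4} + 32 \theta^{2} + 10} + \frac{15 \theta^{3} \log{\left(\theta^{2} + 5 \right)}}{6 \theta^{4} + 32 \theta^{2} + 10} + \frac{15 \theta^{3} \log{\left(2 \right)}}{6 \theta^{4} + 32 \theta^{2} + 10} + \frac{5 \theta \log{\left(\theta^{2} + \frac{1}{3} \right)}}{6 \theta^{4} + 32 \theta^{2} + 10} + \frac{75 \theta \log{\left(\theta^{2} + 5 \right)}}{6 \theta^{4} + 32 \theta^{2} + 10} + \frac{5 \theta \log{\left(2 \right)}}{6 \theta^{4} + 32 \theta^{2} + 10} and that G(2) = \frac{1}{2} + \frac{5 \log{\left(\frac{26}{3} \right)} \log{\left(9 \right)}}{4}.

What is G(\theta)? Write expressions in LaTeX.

G(\theta) = \frac{5 \log{\left(\theta^{2} + 5 \right)} \log{\left(2 \theta^{2} + \frac{2}{3} \right)} + 2}{4}

G'(\theta) has the shape u'v + uv' for u = \frac{5 \log{\left(\theta^{2} + 5 \right)}}{4} and v = \log{\left(2 \theta^{2} + \frac{2}{3} \right)} — it is the derivative of the product u*v.
A general antiderivative is \frac{5 \log{\left(\theta^{2} + 5 \right)} \log{\left(2 \theta^{2} + \frac{2}{3} \right)}}{4} + C.
The condition gives C = \frac{1}{2} + \frac{5 \log{\left(\frac{26}{3} \right)} \log{\left(9 \right)}}{4} - (\frac{5 \log{\left(\frac{26}{3} \right)} \log{\left(9 \right)}}{4}) = \frac{1}{2}.
So G(\theta) = \frac{5 \log{\left(\theta^{2} + 5 \right)} \log{\left(2 \theta^{2} + \frac{2}{3} \right)} + 2}{4}.
Check: d/d\theta[\frac{5 \log{\left(\theta^{2} + 5 \right)} \log{\left(2 \theta^{2} + \frac{2}{3} \right)} + 2}{4}] = \frac{15 \theta^{3} \log{\left(\theta^{2} + \frac{1}{3} \right)} + 15 \theta^{3} \log{\left(\theta^{2} + 5 \right)} + 15 \theta^{3} \log{\left(2 \right)} + 5 \theta \log{\left(\theta^{2} + \frac{1}{3} \right)} + 75 \theta \log{\left(\theta^{2} + 5 \right)} + 5 \theta \log{\left(2 \right)}}{6 \theta^{4} + 32 \theta^{2} + 10}, which equals G'(\theta).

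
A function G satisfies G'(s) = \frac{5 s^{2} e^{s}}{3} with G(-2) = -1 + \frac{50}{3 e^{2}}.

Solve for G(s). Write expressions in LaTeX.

G(s) = \frac{5 s^{2} e^{s}}{3} - \frac{10 s e^{s}}{3} + \frac{10 e^{s}}{3} - 1

G'(s) has the shape u'v + uv' for u = \frac{5 s^{2}}{3} - \frac{10 s}{3} + \frac{10}{3} and v = e^{s} — it is the derivative of the product u*v.
A general antiderivative is \frac{\left(5 s^{2} - 10 s + 10\right) e^{s}}{3} + C.
The condition gives C = -1 + \frac{50}{3 e^{2}} - (\frac{50}{3 e^{2}}) = -1.
So G(s) = \frac{5 s^{2} e^{s}}{3} - \frac{10 s e^{s}}{3} + \frac{10 e^{s}}{3} - 1.
Check: d/ds[\frac{5 s^{2} e^{s}}{3} - \frac{10 s e^{s}}{3} + \frac{10 e^{s}}{3} - 1] = \frac{5 s^{2} e^{s}}{3} = G'(s).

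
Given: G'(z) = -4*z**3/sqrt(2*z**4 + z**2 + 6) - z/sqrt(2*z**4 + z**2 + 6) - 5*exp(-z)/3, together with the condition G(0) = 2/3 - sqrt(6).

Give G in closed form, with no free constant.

G(z) = (-3*sqrt(2*z**4 + z**2 + 6)*exp(z) - 3*exp(z) + 5)*exp(-z)/3

Integrate term by term and add the pieces.
A general antiderivative is -sqrt(2*z**4 + z**2 + 6) + 5*exp(-z)/3 + C.
The condition gives C = 2/3 - sqrt(6) - (5/3 - sqrt(6)) = -1.
So G(z) = (-3*sqrt(2*z**4 + z**2 + 6)*exp(z) - 3*exp(z) + 5)*exp(-z)/3.
Check: d/dz[(-3*sqrt(2*z**4 + z**2 + 6)*exp(z) - 3*exp(z) + 5)*exp(-z)/3] = (-12*z**3*exp(z) - 3*z*exp(z) - 5*sqrt(2*z**4 + z**2 + 6))*exp(-z)/(3*sqrt(2*z**4 + z**2 + 6)), which equals G'(z).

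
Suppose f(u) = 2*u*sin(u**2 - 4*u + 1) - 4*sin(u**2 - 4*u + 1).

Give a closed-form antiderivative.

An antiderivative is F(u) = -cos(u**2 - 4*u + 1).

f matches the chain-rule pattern g'(h)*h' with inner function h(u) = u**2 - 4*u + 1; substituting w = h(u) collapses the integral.
Check: d/du[-cos(u**2 - 4*u + 1)] = 2*u*sin(u**2 - 4*u + 1) - 4*sin(u**2 - 4*u + 1) = f(u).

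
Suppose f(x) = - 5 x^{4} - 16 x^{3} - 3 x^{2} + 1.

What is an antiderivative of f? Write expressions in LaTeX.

Integrate term by term and add the pieces.
Check: d/dx[- \frac{2 x^{5} + 8 x^{4} + 2 x^{3} - 2 x + 1}{2}] = - 5 x^{4} - 16 x^{3} - 3 x^{2} + 1 = f(x).

An antiderivative is F(x) = - \frac{2 x^{5} + 8 x^{4} + 2 x^{3} - 2 x + 1}{2}.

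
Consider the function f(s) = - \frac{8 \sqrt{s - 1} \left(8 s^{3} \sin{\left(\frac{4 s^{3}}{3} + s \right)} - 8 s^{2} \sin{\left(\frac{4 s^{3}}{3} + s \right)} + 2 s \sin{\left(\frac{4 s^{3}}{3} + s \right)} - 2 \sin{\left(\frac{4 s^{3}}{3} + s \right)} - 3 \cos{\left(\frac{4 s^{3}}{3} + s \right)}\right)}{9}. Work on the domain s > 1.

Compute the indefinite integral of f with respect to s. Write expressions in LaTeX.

F(s) = \frac{16 \left(s - 1\right)^{\frac{3}{2}} \cos{\left(\frac{4 s^{3}}{3} + s \right)}}{9} + C

f has the shape u'v + uv' for u = \frac{16 \left(s - 1\right)^{\frac{3}{2}}}{9} and v = \cos{\left(\frac{4 s^{3}}{3} + s \right)} — it is the derivative of the product u*v.
Check: d/ds[\frac{16 \left(s - 1\right)^{\frac{3}{2}} \cos{\left(\frac{4 s^{3}}{3} + s \right)}}{9}] = - \frac{64 s^{3} \sqrt{s - 1} \sin{\left(\frac{4 s^{3}}{3} + s \right)}}{9} + \frac{64 s^{2} \sqrt{s - 1} \sin{\left(\frac{4 s^{3}}{3} + s \right)}}{9} - \frac{16 s \sqrt{s - 1} \sin{\left(\frac{4 s^{3}}{3} + s \right)}}{9} + \frac{16 \sqrt{s - 1} \sin{\left(\frac{4 s^{3}}{3} + s \right)}}{9} + \frac{8 \sqrt{s - 1} \cos{\left(\frac{4 s^{3}}{3} + s \right)}}{3}, which equals f(s).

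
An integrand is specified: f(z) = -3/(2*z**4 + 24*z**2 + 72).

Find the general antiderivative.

For F(z) to be correct the identity F'(z) - f(z) = 0 must hold.
Check: d/dz[(-sqrt(6)*z**2*atan(sqrt(6)*z/6) - 6*z - 6*sqrt(6)*atan(sqrt(6)*z/6))/(48*z**2 + 288)] = -3/(2*z**4 + 24*z**2 + 72) = f(z).

F(z) = (-sqrt(6)*z**2*atan(sqrt(6)*z/6) - 6*z - 6*sqrt(6)*atan(sqrt(6)*z/6))/(48*z**2 + 288) + C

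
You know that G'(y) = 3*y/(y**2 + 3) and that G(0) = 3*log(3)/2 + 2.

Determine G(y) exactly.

G'(y) matches the chain-rule pattern g'(h)*h' with inner function h(y) = y**2 + 3; substituting u = h(y) collapses the integral.
A general antiderivative is 3*log(y**2 + 3)/2 + C.
The condition gives C = 3*log(3)/2 + 2 - (3*log(3)/2) = 2.
So G(y) = 3*log(y**2 + 3)/2 + 2.
Check: d/dy[3*log(y**2 + 3)/2 + 2] = 3*y/(y**2 + 3) = G'(y).

G(y) = 3*log(y**2 + 3)/2 + 2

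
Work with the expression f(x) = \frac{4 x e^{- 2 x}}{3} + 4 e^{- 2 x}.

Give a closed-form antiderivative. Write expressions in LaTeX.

Recognize the product-rule pattern: f = u'v + uv' with u = - \frac{2 x}{3} - \frac{7}{3}, v = e^{- 2 x}, so integration by parts undoes it.
Check: d/dx[\frac{\left(- 2 x - 7\right) e^{- 2 x}}{3}] = \frac{\left(4 x + 12\right) e^{- 2 x}}{3}, which equals f(x).

An antiderivative is F(x) = \frac{\left(- 2 x - 7\right) e^{- 2 x}}{3}.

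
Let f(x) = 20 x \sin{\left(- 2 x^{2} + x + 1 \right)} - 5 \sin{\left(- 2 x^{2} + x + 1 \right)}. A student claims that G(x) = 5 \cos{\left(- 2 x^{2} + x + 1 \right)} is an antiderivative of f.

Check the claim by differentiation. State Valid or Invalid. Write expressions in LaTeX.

d/dx[G] = 20 x \sin{\left(- 2 x^{2} + x + 1 \right)} - 5 \sin{\left(- 2 x^{2} + x + 1 \right)}
This equals f(x) exactly, so the claim holds.

Valid - differentiating G returns exactly f.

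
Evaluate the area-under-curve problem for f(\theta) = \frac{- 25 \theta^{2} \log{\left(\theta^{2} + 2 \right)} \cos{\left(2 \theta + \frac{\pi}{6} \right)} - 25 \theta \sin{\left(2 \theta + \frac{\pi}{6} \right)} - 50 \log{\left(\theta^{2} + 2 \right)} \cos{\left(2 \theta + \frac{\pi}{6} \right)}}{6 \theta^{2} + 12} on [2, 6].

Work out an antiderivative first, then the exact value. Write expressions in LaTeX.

Recognize the product-rule pattern: f = u'v + uv' with u = - \frac{25 \log{\left(\theta^{2} + 2 \right)}}{12}, v = \sin{\left(2 \theta + \frac{\pi}{6} \right)}, so integration by parts undoes it.
F(\theta) = - \frac{25 \log{\left(\theta^{2} + 2 \right)} \sin{\left(2 \theta + \frac{\pi}{6} \right)}}{12} is an antiderivative of f.
Check: d/d\theta[- \frac{25 \log{\left(\theta^{2} + 2 \right)} \sin{\left(2 \theta + \frac{\pi}{6} \right)}}{12}] = \frac{- 25 \theta^{2} \log{\left(\theta^{2} + 2 \right)} \cos{\left(2 \theta + \frac{\pi}{6} \right)} - 25 \theta \sin{\left(2 \theta + \frac{\pi}{6} \right)} - 50 \log{\left(\theta^{2} + 2 \right)} \cos{\left(2 \theta + \frac{\pi}{6} \right)}}{6 \theta^{2} + 12} = f(\theta).
F(6) = - \frac{25 \log{\left(38 \right)} \sin{\left(\frac{\pi}{6} + 12 \right)}}{12}; F(2) = - \frac{25 \log{\left(6 \right)} \sin{\left(\frac{\pi}{6} + 4 \right)}}{12}.
Integral = F(6) - F(2) = \frac{25 \log{\left(6 \right)} \sin{\left(\frac{\pi}{6} + 4 \right)}}{12} - \frac{25 \log{\left(38 \right)} \sin{\left(\frac{\pi}{6} + 12 \right)}}{12}.

Antiderivative: F(\theta) = - \frac{25 \log{\left(\theta^{2} + 2 \right)} \sin{\left(2 \theta + \frac{\pi}{6} \right)}}{12}; value = \frac{25 \log{\left(6 \right)} \sin{\left(\frac{\pi}{6} + 4 \right)}}{12} - \frac{25 \log{\left(38 \right)} \sin{\left(\frac{\pi}{6} + 12 \right)}}{12}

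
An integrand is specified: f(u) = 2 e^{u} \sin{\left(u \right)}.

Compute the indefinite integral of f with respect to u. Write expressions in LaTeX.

Recover f(u) by differentiating a candidate F(u); any mismatch rules it out.
Check: d/du[e^{u} \sin{\left(u \right)} - e^{u} \cos{\left(u \right)}] = 2 e^{u} \sin{\left(u \right)} = f(u).

F(u) = e^{u} \sin{\left(u \right)} - e^{u} \cos{\left(u \right)} + C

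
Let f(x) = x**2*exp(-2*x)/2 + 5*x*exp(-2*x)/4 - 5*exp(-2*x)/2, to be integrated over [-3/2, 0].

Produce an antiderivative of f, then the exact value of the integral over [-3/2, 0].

Recognize the product-rule pattern: f = u'v + uv' with u = -x**2/4 - 7*x/8 + 13/16, v = exp(-2*x), so integration by parts undoes it.
F(x) = (-4*x**2 - 14*x + 13)*exp(-2*x)/16 is an antiderivative of f.
Check: d/dx[(-4*x**2 - 14*x + 13)*exp(-2*x)/16] = (2*x**2 + 5*x - 10)*exp(-2*x)/4, which equals f(x).
F(0) = 13/16; F(-3/2) = 25*exp(3)/16.
Integral = F(0) - F(-3/2) = 13/16 - 25*exp(3)/16.

Antiderivative: F(x) = (-4*x**2 - 14*x + 13)*exp(-2*x)/16; value = 13/16 - 25*exp(3)/16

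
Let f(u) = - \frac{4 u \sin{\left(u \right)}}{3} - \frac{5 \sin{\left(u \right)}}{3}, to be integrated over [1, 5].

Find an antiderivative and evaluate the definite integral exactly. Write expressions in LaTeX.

The integrand splits into summands that can be handled one at a time.
F(u) = \frac{4 u \cos{\left(u \right)}}{3} - \frac{4 \sin{\left(u \right)}}{3} + \frac{5 \cos{\left(u \right)}}{3} is an antiderivative of f.
Check: d/du[\frac{4 u \cos{\left(u \right)}}{3} - \frac{4 \sin{\left(u \right)}}{3} + \frac{5 \cos{\left(u \right)}}{3}] = - \frac{4 u \sin{\left(u \right)}}{3} - \frac{5 \sin{\left(u \right)}}{3} = f(u).
F(5) = - \frac{4 \sin{\left(5 \right)}}{3} + \frac{25 \cos{\left(5 \right)}}{3}; F(1) = - \frac{4 \sin{\left(1 \right)}}{3} + 3 \cos{\left(1 \right)}.
Integral = F(5) - F(1) = - 3 \cos{\left(1 \right)} + \frac{4 \sin{\left(1 \right)}}{3} - \frac{4 \sin{\left(5 \right)}}{3} + \frac{25 \cos{\left(5 \right)}}{3}.

Antiderivative: F(u) = \frac{4 u \cos{\left(u \right)}}{3} - \frac{4 \sin{\left(u \right)}}{3} + \frac{5 \cos{\left(u \right)}}{3}; value = - 3 \cos{\left(1 \right)} + \frac{4 \sin{\left(1 \right)}}{3} - \frac{4 \sin{\left(5 \right)}}{3} + \frac{25 \cos{\left(5 \right)}}{3}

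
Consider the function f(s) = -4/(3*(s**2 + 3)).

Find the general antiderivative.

A candidate is checked by its d/ds: the result must match f(s).
Check: d/ds[-4*sqrt(3)*atan(sqrt(3)*s/3)/9] = -4/(3*s**2 + 9), which equals f(s).

F(s) = -4*sqrt(3)*atan(sqrt(3)*s/3)/9 + C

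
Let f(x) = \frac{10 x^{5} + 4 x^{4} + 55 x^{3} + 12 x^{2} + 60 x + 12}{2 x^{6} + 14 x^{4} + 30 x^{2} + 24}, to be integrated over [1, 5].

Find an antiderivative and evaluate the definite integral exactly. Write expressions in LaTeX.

An antiderivative F(x) passes only if d/dx[F] lands on f(x) exactly.
F(x) = \frac{5 \log{\left(\frac{x^{4}}{3} + x^{2} + 1 \right)} + 4 \operatorname{atan}{\left(\frac{x}{2} \right)}}{4} is an antiderivative of f.
Check: d/dx[\frac{5 \log{\left(\frac{x^{4}}{3} + x^{2} + 1 \right)} + 4 \operatorname{atan}{\left(\frac{x}{2} \right)}}{4}] = \frac{10 x^{5} + 4 x^{4} + 55 x^{3} + 12 x^{2} + 60 x + 12}{2 x^{6} + 14 x^{4} + 30 x^{2} + 24} = f(x).
F(5) = \operatorname{atan}{\left(\frac{5}{2} \right)} + \frac{5 \log{\left(\frac{703}{3} \right)}}{4}; F(1) = \operatorname{atan}{\left(\frac{1}{2} \right)} + \frac{5 \log{\left(\frac{7}{3} \right)}}{4}.
Integral = F(5) - F(1) = - \frac{5 \log{\left(\frac{7}{3} \right)}}{4} - \operatorname{atan}{\left(\frac{1}{2} \right)} + \operatorname{atan}{\left(\frac{5}{2} \right)} + \frac{5 \log{\left(\frac{703}{3} \right)}}{4}.

Antiderivative: F(x) = \frac{5 \log{\left(\frac{x^{4}}{3} + x^{2} + 1 \right)} + 4 \operatorname{atan}{\left(\frac{x}{2} \right)}}{4}; value = - \frac{5 \log{\left(\frac{7}{3} \right)}}{4} - \operatorname{atan}{\left(\frac{1}{2} \right)} + \operatorname{atan}{\left(\frac{5}{2} \right)} + \frac{5 \log{\left(\frac{703}{3} \right)}}{4}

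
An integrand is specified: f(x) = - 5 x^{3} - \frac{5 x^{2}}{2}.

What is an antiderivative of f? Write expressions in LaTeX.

An antiderivative is F(x) = - \frac{5 x^{4}}{4} - \frac{5 x^{3}}{6}.

The integrand splits into summands that can be handled one at a time.
Check: d/dx[- \frac{5 x^{4}}{4} - \frac{5 x^{3}}{6}] = - 5 x^{3} - \frac{5 x^{2}}{2} = f(x).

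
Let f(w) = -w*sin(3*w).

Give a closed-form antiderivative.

An antiderivative is F(w) = w*cos(3*w)/3 - sin(3*w)/9.

For F(w) to be correct the identity F'(w) - f(w) = 0 must hold.
Check: d/dw[w*cos(3*w)/3 - sin(3*w)/9] = -w*sin(3*w) = f(w).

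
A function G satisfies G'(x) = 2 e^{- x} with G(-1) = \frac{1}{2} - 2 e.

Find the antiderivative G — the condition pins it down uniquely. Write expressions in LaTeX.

G(x) = \frac{\left(e^{x} - 4\right) e^{- x}}{2}

A candidate passes only if d/dx[G] lands on the given G'(x) exactly.
A general antiderivative is - 2 e^{- x} + C.
The condition gives C = \frac{1}{2} - 2 e - (- 2 e) = \frac{1}{2}.
So G(x) = \frac{\left(e^{x} - 4\right) e^{- x}}{2}.
Check: d/dx[\frac{\left(e^{x} - 4\right) e^{- x}}{2}] = 2 e^{- x} = G'(x).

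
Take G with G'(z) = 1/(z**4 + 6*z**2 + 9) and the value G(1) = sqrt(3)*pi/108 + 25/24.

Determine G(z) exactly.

A candidate passes only if d/dz[G] lands on the given G'(z) exactly.
A general antiderivative is z/(6*z**2 + 18) + sqrt(3)*atan(sqrt(3)*z/3)/18 + C.
The condition gives C = sqrt(3)*pi/108 + 25/24 - (1/24 + sqrt(3)*pi/108) = 1.
So G(z) = (sqrt(3)*z**2*atan(sqrt(3)*z/3) + 18*z**2 + 3*z + 3*sqrt(3)*atan(sqrt(3)*z/3) + 54)/(18*z**2 + 54).
Check: d/dz[(sqrt(3)*z**2*atan(sqrt(3)*z/3) + 18*z**2 + 3*z + 3*sqrt(3)*atan(sqrt(3)*z/3) + 54)/(18*z**2 + 54)] = 1/(z**4 + 6*z**2 + 9) = G'(z).

G(z) = (sqrt(3)*z**2*atan(sqrt(3)*z/3) + 18*z**2 + 3*z + 3*sqrt(3)*atan(sqrt(3)*z/3) + 54)/(18*z**2 + 54)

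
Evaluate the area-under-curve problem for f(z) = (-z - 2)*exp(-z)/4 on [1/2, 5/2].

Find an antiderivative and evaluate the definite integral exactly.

Antiderivative: F(z) = (z + 3)*exp(-z)/4; value = -7*exp(-1/2)/8 + 11*exp(-5/2)/8

f has the shape u'v + uv' for u = z/4 + 3/4 and v = exp(-z) — it is the derivative of the product u*v.
F(z) = (z + 3)*exp(-z)/4 is an antiderivative of f.
Check: d/dz[(z + 3)*exp(-z)/4] = (-z - 2)*exp(-z)/4 = f(z).
F(5/2) = 11*exp(-5/2)/8; F(1/2) = 7*exp(-1/2)/8.
Integral = F(5/2) - F(1/2) = -7*exp(-1/2)/8 + 11*exp(-5/2)/8.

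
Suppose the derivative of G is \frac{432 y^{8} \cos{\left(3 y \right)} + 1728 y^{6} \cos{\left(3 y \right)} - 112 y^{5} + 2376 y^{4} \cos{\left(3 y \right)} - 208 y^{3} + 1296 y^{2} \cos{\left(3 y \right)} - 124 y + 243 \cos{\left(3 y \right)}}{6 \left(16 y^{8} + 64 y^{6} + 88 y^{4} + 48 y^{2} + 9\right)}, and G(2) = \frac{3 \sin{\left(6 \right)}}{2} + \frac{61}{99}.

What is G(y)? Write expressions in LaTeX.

G(y) = \frac{3 \sin{\left(3 y \right)}}{2} + \frac{1}{2} + \frac{2}{6 y^{2} + 9} + \frac{1}{4 y^{2} + 2}

Check a candidate G(y) by differentiating: d/dy[G] must match the given G'(y).
A general antiderivative is \frac{3 \sin{\left(3 y \right)}}{2} + \frac{1}{4 y^{2} + 2} + \frac{2}{3 \left(2 y^{2} + 3\right)} + C.
The condition gives C = \frac{3 \sin{\left(6 \right)}}{2} + \frac{61}{99} - (\frac{3 \sin{\left(6 \right)}}{2} + \frac{23}{198}) = \frac{1}{2}.
So G(y) = \frac{3 \sin{\left(3 y \right)}}{2} + \frac{1}{2} + \frac{2}{6 y^{2} + 9} + \frac{1}{4 y^{2} + 2}.
Check: d/dy[\frac{3 \sin{\left(3 y \right)}}{2} + \frac{1}{2} + \frac{2}{6 y^{2} + 9} + \frac{1}{4 y^{2} + 2}] = \frac{432 y^{8} \cos{\left(3 y \right)} + 1728 y^{6} \cos{\left(3 y \right)} - 112 y^{5} + 2376 y^{4} \cos{\left(3 y \right)} - 208 y^{3} + 1296 y^{2} \cos{\left(3 y \right)} - 124 y + 243 \cos{\left(3 y \right)}}{96 y^{8} + 384 y^{6} + 528 y^{4} + 288 y^{2} + 54}, which equals G'(y).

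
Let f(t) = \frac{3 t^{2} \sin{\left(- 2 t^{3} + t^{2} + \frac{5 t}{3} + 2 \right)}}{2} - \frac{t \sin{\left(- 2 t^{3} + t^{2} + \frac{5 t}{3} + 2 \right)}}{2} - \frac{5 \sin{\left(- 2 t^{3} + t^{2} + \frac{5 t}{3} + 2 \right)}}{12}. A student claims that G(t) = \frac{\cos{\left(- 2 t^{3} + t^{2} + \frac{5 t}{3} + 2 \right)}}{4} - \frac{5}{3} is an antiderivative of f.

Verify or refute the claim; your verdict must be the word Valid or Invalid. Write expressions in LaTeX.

d/dt[G] = \frac{3 t^{2} \sin{\left(- 2 t^{3} + t^{2} + \frac{5 t}{3} + 2 \right)}}{2} - \frac{t \sin{\left(- 2 t^{3} + t^{2} + \frac{5 t}{3} + 2 \right)}}{2} - \frac{5 \sin{\left(- 2 t^{3} + t^{2} + \frac{5 t}{3} + 2 \right)}}{12}
This equals f(t) exactly, so the claim holds.

Valid - differentiating G returns exactly f.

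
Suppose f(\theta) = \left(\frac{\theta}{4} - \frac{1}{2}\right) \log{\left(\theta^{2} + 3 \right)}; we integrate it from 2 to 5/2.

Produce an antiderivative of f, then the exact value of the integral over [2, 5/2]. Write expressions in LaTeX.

Antiderivative: F(\theta) = - \frac{- \theta^{2} \log{\left(\theta^{2} + 3 \right)} + \theta^{2} + 4 \theta \log{\left(\theta^{2} + 3 \right)} - 8 \theta - 3 \log{\left(\theta^{2} + 3 \right)} + 8 \sqrt{3} \operatorname{atan}{\left(\frac{\sqrt{3} \theta}{3} \right)}}{8}; value = - \sqrt{3} \operatorname{atan}{\left(\frac{5 \sqrt{3}}{6} \right)} - \frac{3 \log{\left(\frac{37}{4} \right)}}{32} + \frac{7}{32} + \frac{\log{\left(7 \right)}}{8} + \sqrt{3} \operatorname{atan}{\left(\frac{2 \sqrt{3}}{3} \right)}

Recover f(\theta) by differentiating a candidate F(\theta); any mismatch rules it out.
F(\theta) = - \frac{- \theta^{2} \log{\left(\theta^{2} + 3 \right)} + \theta^{2} + 4 \theta \log{\left(\theta^{2} + 3 \right)} - 8 \theta - 3 \log{\left(\theta^{2} + 3 \right)} + 8 \sqrt{3} \operatorname{atan}{\left(\frac{\sqrt{3} \theta}{3} \right)}}{8} is an antiderivative of f.
Check: d/d\theta[- \frac{- \theta^{2} \log{\left(\theta^{2} + 3 \right)} + \theta^{2} + 4 \theta \log{\left(\theta^{2} + 3 \right)} - 8 \theta - 3 \log{\left(\theta^{2} + 3 \right)} + 8 \sqrt{3} \operatorname{atan}{\left(\frac{\sqrt{3} \theta}{3} \right)}}{8}] = \frac{\theta \log{\left(\theta^{2} + 3 \right)}}{4} - \frac{\log{\left(\theta^{2} + 3 \right)}}{2}, which equals f(\theta).
F(5/2) = - \sqrt{3} \operatorname{atan}{\left(\frac{5 \sqrt{3}}{6} \right)} - \frac{3 \log{\left(\frac{37}{4} \right)}}{32} + \frac{55}{32}; F(2) = - \sqrt{3} \operatorname{atan}{\left(\frac{2 \sqrt{3}}{3} \right)} - \frac{\log{\left(7 \right)}}{8} + \frac{3}{2}.
Integral = F(5/2) - F(2) = - \sqrt{3} \operatorname{atan}{\left(\frac{5 \sqrt{3}}{6} \right)} - \frac{3 \log{\left(\frac{37}{4} \right)}}{32} + \frac{7}{32} + \frac{\log{\left(7 \right)}}{8} + \sqrt{3} \operatorname{atan}{\left(\frac{2 \sqrt{3}}{3} \right)}.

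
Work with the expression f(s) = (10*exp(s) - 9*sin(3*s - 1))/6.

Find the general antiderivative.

For F(s) to be correct the identity F'(s) - f(s) = 0 must hold.
Check: d/ds[5*exp(s)/3 + cos(3*s - 1)/2] = 5*exp(s)/3 - 3*sin(3*s - 1)/2, which equals f(s).

F(s) = 5*exp(s)/3 + cos(3*s - 1)/2 + C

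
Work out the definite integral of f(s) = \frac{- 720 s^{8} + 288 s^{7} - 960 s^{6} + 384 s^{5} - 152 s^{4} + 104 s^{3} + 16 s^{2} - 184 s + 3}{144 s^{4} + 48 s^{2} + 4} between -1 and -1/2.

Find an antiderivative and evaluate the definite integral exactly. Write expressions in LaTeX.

Antiderivative: F(s) = - s^{5} + \frac{s^{4}}{2} - \frac{5 s^{3}}{3} + s^{2} + \frac{3 s}{4} + \frac{4}{6 s^{2} + 1}; value = - \frac{3767}{1680}

An antiderivative F(s) passes only if d/ds[F] lands on f(s) exactly.
F(s) = - s^{5} + \frac{s^{4}}{2} - \frac{5 s^{3}}{3} + s^{2} + \frac{3 s}{4} + \frac{4}{6 s^{2} + 1} is an antiderivative of f.
Check: d/ds[- s^{5} + \frac{s^{4}}{2} - \frac{5 s^{3}}{3} + s^{2} + \frac{3 s}{4} + \frac{4}{6 s^{2} + 1}] = \frac{- 720 s^{8} + 288 s^{7} - 960 s^{6} + 384 s^{5} - 152 s^{4} + 104 s^{3} + 16 s^{2} - 184 s + 3}{144 s^{4} + 48 s^{2} + 4} = f(s).
F(-1/2) = \frac{419}{240}; F(-1) = \frac{335}{84}.
Integral = F(-1/2) - F(-1) = - \frac{3767}{1680}.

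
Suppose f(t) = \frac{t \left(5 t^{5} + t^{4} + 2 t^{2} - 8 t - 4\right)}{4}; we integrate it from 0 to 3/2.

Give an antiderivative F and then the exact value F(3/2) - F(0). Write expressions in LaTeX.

Antiderivative: F(t) = \frac{t^{2} \left(30 t^{5} + 7 t^{4} + 21 t^{2} - 112 t - 84\right)}{168}; value = \frac{351}{448}

For F(t) to be correct the identity F'(t) - f(t) = 0 must hold.
F(t) = \frac{t^{2} \left(30 t^{5} + 7 t^{4} + 21 t^{2} - 112 t - 84\right)}{168} is an antiderivative of f.
Check: d/dt[\frac{t^{2} \left(30 t^{5} + 7 t^{4} + 21 t^{2} - 112 t - 84\right)}{168}] = \frac{5 t^{6}}{4} + \frac{t^{5}}{4} + \frac{t^{3}}{2} - 2 t^{2} - t, which equals f(t).
F(3/2) = \frac{351}{448}; F(0) = 0.
Integral = F(3/2) - F(0) = \frac{351}{448}.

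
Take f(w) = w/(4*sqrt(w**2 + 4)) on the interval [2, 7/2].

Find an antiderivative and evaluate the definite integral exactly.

Antiderivative: F(w) = sqrt(w**2 + 4)/4; value = -sqrt(2)/2 + sqrt(65)/8

The substitution u = w**2 + 4 works: f is exactly (dF/du)*(du/dw) for that inner function.
F(w) = sqrt(w**2 + 4)/4 is an antiderivative of f.
Check: d/dw[sqrt(w**2 + 4)/4] = w/(4*sqrt(w**2 + 4)) = f(w).
F(7/2) = sqrt(65)/8; F(2) = sqrt(2)/2.
Integral = F(7/2) - F(2) = -sqrt(2)/2 + sqrt(65)/8.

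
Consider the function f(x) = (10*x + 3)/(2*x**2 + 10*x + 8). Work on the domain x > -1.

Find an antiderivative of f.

An antiderivative is F(x) = -7*log(x + 1)/6 + 37*log(x + 4)/6.

Factor the denominator (2*(x + 1)*(x + 4)) and decompose: f = 37/(6*(x + 4)) - 7/(6*(x + 1)); each piece integrates to a log, atan, or power term.
Check: d/dx[-7*log(x + 1)/6 + 37*log(x + 4)/6] = (10*x + 3)/(2*x**2 + 10*x + 8) = f(x).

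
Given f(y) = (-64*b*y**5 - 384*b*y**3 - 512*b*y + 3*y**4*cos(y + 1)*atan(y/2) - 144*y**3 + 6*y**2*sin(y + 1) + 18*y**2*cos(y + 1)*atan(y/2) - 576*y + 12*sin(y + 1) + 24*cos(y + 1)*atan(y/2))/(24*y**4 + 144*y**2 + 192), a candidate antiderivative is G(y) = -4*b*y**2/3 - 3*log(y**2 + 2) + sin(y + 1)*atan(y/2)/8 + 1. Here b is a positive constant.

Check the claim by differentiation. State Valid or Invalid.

d/dy[G] = (-64*b*y**5 - 384*b*y**3 - 512*b*y + 3*y**4*cos(y + 1)*atan(y/2) - 144*y**3 + 6*y**2*sin(y + 1) + 18*y**2*cos(y + 1)*atan(y/2) - 576*y + 12*sin(y + 1) + 24*cos(y + 1)*atan(y/2))/(24*y**4 + 144*y**2 + 192)
This equals f(y) exactly, so the claim holds.

Valid - differentiating G returns exactly f.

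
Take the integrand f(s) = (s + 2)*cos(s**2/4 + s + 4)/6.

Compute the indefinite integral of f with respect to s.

F(s) = sin(s**2/4 + s + 4)/3 + C

The substitution u = s**2/4 + s + 4 works: f is exactly (dF/du)*(du/ds) for that inner function.
Check: d/ds[sin(s**2/4 + s + 4)/3] = s*cos(s**2/4 + s + 4)/6 + cos(s**2/4 + s + 4)/3, which equals f(s).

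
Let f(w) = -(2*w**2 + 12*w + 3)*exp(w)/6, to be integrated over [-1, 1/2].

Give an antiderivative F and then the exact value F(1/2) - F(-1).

f has the shape u'v + uv' for u = -w**2/3 - 4*w/3 + 5/6 and v = exp(w) — it is the derivative of the product u*v.
F(w) = -w**2*exp(w)/3 - 4*w*exp(w)/3 + 5*exp(w)/6 is an antiderivative of f.
Check: d/dw[-w**2*exp(w)/3 - 4*w*exp(w)/3 + 5*exp(w)/6] = -w**2*exp(w)/3 - 2*w*exp(w) - exp(w)/2, which equals f(w).
F(1/2) = exp(1/2)/12; F(-1) = 11*exp(-1)/6.
Integral = F(1/2) - F(-1) = -11*exp(-1)/6 + exp(1/2)/12.

Antiderivative: F(w) = -w**2*exp(w)/3 - 4*w*exp(w)/3 + 5*exp(w)/6; value = -11*exp(-1)/6 + exp(1/2)/12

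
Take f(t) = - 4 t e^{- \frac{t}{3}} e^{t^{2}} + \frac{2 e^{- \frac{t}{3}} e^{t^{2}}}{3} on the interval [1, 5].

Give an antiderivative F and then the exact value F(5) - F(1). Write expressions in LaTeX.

Antiderivative: F(t) = - 2 e^{t^{2} - \frac{t}{3}}; value = - 2 e^{\frac{70}{3}} + 2 e^{\frac{2}{3}}

The substitution u = t^{2} - \frac{t}{3} works: f is exactly (dF/du)*(du/dt) for that inner function.
F(t) = - 2 e^{t^{2} - \frac{t}{3}} is an antiderivative of f.
Check: d/dt[- 2 e^{t^{2} - \frac{t}{3}}] = - 4 t e^{- \frac{t}{3}} e^{t^{2}} + \frac{2 e^{- \frac{t}{3}} e^{t^{2}}}{3} = f(t).
F(5) = - 2 e^{\frac{70}{3}}; F(1) = - 2 e^{\frac{2}{3}}.
Integral = F(5) - F(1) = - 2 e^{\frac{70}{3}} + 2 e^{\frac{2}{3}}.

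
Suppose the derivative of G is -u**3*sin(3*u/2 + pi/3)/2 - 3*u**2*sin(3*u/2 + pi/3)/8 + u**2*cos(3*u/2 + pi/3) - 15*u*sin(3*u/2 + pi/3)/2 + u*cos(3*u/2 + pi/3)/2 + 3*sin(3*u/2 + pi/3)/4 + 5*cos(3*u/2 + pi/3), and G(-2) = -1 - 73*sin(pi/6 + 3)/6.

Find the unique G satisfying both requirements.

G(u) = (4*u**3*cos(3*u/2 + pi/3) + 3*u**2*cos(3*u/2 + pi/3) + 60*u*cos(3*u/2 + pi/3) - 6*cos(3*u/2 + pi/3) - 12)/12

Recognize the product-rule pattern: G'(u) = v'r + vr' with v = u**3/3 + u**2/4 + 5*u - 1/2, r = cos(3*u/2 + pi/3), so integration by parts undoes it.
A general antiderivative is (u**3/3 + u**2/4 + 5*u - 1/2)*cos(3*u/2 + pi/3) + C.
The condition gives C = -1 - 73*sin(pi/6 + 3)/6 - (-73*sin(pi/6 + 3)/6) = -1.
So G(u) = (4*u**3*cos(3*u/2 + pi/3) + 3*u**2*cos(3*u/2 + pi/3) + 60*u*cos(3*u/2 + pi/3) - 6*cos(3*u/2 + pi/3) - 12)/12.
Check: d/du[(4*u**3*cos(3*u/2 + pi/3) + 3*u**2*cos(3*u/2 + pi/3) + 60*u*cos(3*u/2 + pi/3) - 6*cos(3*u/2 + pi/3) - 12)/12] = -u**3*sin(3*u/2 + pi/3)/2 - 3*u**2*sin(3*u/2 + pi/3)/8 + u**2*cos(3*u/2 + pi/3) - 15*u*sin(3*u/2 + pi/3)/2 + u*cos(3*u/2 + pi/3)/2 + 3*sin(3*u/2 + pi/3)/4 + 5*cos(3*u/2 + pi/3) = G'(u).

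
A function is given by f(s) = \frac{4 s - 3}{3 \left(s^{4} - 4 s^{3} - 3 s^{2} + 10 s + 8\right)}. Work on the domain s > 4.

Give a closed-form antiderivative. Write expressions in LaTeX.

The denominator factors as 3 \left(s - 4\right) \left(s - 2\right) \left(s + 1\right)^{2}; partial fractions split f into directly integrable pieces: \frac{4}{675 \left(s + 1\right)} - \frac{7}{45 \left(s + 1\right)^{2}} - \frac{5}{54 \left(s - 2\right)} + \frac{13}{150 \left(s - 4\right)}.
Check: d/ds[\frac{117 s \log{\left(s - 4 \right)} - 125 s \log{\left(s - 2 \right)} + 8 s \log{\left(s + 1 \right)} + 117 \log{\left(s - 4 \right)} - 125 \log{\left(s - 2 \right)} + 8 \log{\left(s + 1 \right)} + 210}{1350 s + 1350}] = \frac{4 s - 3}{3 s^{4} - 12 s^{3} - 9 s^{2} + 30 s + 24}, which equals f(s).

An antiderivative is F(s) = \frac{117 s \log{\left(s - 4 \right)} - 125 s \log{\left(s - 2 \right)} + 8 s \log{\left(s + 1 \right)} + 117 \log{\left(s - 4 \right)} - 125 \log{\left(s - 2 \right)} + 8 \log{\left(s + 1 \right)} + 210}{1350 s + 1350}.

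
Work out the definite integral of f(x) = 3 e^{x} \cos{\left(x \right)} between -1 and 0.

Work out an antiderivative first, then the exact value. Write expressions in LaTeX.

An antiderivative F(x) passes only if d/dx[F] lands on f(x) exactly.
F(x) = \frac{3 e^{x} \sin{\left(x \right)}}{2} + \frac{3 e^{x} \cos{\left(x \right)}}{2} is an antiderivative of f.
Check: d/dx[\frac{3 e^{x} \sin{\left(x \right)}}{2} + \frac{3 e^{x} \cos{\left(x \right)}}{2}] = 3 e^{x} \cos{\left(x \right)} = f(x).
F(0) = \frac{3}{2}; F(-1) = - \frac{3 \sin{\left(1 \right)}}{2 e} + \frac{3 \cos{\left(1 \right)}}{2 e}.
Integral = F(0) - F(-1) = - \frac{3 \cos{\left(1 \right)}}{2 e} + \frac{3 \sin{\left(1 \right)}}{2 e} + \frac{3}{2}.

Antiderivative: F(x) = \frac{3 e^{x} \sin{\left(x \right)}}{2} + \frac{3 e^{x} \cos{\left(x \right)}}{2}; value = - \frac{3 \cos{\left(1 \right)}}{2 e} + \frac{3 \sin{\left(1 \right)}}{2 e} + \frac{3}{2}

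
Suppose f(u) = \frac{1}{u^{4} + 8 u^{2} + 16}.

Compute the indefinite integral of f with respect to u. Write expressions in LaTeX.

An antiderivative F(u) passes only if d/du[F] lands on f(u) exactly.
Check: d/du[\frac{u}{8 u^{2} + 32} + \frac{\operatorname{atan}{\left(\frac{u}{2} \right)}}{16}] = \frac{1}{u^{4} + 8 u^{2} + 16} = f(u).

F(u) = \frac{u}{8 u^{2} + 32} + \frac{\operatorname{atan}{\left(\frac{u}{2} \right)}}{16} + C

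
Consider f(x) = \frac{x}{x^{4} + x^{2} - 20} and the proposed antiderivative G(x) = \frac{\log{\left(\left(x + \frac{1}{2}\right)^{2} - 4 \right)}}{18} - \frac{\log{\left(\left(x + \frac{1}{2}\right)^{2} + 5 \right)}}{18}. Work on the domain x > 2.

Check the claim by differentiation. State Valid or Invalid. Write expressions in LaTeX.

d/dx[G] = \frac{16 x + 8}{16 x^{4} + 32 x^{3} + 40 x^{2} + 24 x - 315}
d/dx[G] - f(x) = \frac{- 24 x^{4} - 24 x^{3} - 16 x^{2} - 5 x - 160}{16 x^{8} + 32 x^{7} + 56 x^{6} + 56 x^{5} - 595 x^{4} - 616 x^{3} - 1115 x^{2} - 480 x + 6300} != 0.

Invalid: d/dx[G] - f = \frac{- 24 x^{4} - 24 x^{3} - 16 x^{2} - 5 x - 160}{16 x^{8} + 32 x^{7} + 56 x^{6} + 56 x^{5} - 595 x^{4} - 616 x^{3} - 1115 x^{2} - 480 x + 6300}, which is not 0.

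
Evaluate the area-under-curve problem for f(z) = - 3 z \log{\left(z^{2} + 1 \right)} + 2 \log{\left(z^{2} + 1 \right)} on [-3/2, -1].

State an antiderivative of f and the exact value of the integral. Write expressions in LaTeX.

Antiderivative: F(z) = - \frac{3 z^{2} \log{\left(z^{2} + 1 \right)} - 3 z^{2} - 4 z \log{\left(z^{2} + 1 \right)} + 8 z + 3 \log{\left(z^{2} + 1 \right)} - 8 \operatorname{atan}{\left(z \right)}}{2}; value = - \frac{31}{8} - 5 \log{\left(2 \right)} - \pi + 4 \operatorname{atan}{\left(\frac{3}{2} \right)} + \frac{63 \log{\left(\frac{13}{4} \right)}}{8}

Integrate term by term and add the pieces.
F(z) = - \frac{3 z^{2} \log{\left(z^{2} + 1 \right)} - 3 z^{2} - 4 z \log{\left(z^{2} + 1 \right)} + 8 z + 3 \log{\left(z^{2} + 1 \right)} - 8 \operatorname{atan}{\left(z \right)}}{2} is an antiderivative of f.
Check: d/dz[- \frac{3 z^{2} \log{\left(z^{2} + 1 \right)} - 3 z^{2} - 4 z \log{\left(z^{2} + 1 \right)} + 8 z + 3 \log{\left(z^{2} + 1 \right)} - 8 \operatorname{atan}{\left(z \right)}}{2}] = - 3 z \log{\left(z^{2} + 1 \right)} + 2 \log{\left(z^{2} + 1 \right)} = f(z).
F(-1) = - 5 \log{\left(2 \right)} - \pi + \frac{11}{2}; F(-3/2) = - \frac{63 \log{\left(\frac{13}{4} \right)}}{8} - 4 \operatorname{atan}{\left(\frac{3}{2} \right)} + \frac{75}{8}.
Integral = F(-1) - F(-3/2) = - \frac{31}{8} - 5 \log{\left(2 \right)} - \pi + 4 \operatorname{atan}{\left(\frac{3}{2} \right)} + \frac{63 \log{\left(\frac{13}{4} \right)}}{8}.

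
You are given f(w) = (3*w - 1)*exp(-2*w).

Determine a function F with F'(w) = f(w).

An antiderivative is F(w) = (-6*w - 1)*exp(-2*w)/4.

f has the shape u'v + uv' for u = -3*w/2 - 1/4 and v = exp(-2*w) — it is the derivative of the product u*v.
Check: d/dw[(-6*w - 1)*exp(-2*w)/4] = (3*w - 1)*exp(-2*w) = f(w).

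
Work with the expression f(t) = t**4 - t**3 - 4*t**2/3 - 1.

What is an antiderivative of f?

Integrate term by term and add the pieces.
Check: d/dt[t*(36*t**4 - 45*t**3 - 80*t**2 - 180)/180] = t**4 - t**3 - 4*t**2/3 - 1 = f(t).

An antiderivative is F(t) = t*(36*t**4 - 45*t**3 - 80*t**2 - 180)/180.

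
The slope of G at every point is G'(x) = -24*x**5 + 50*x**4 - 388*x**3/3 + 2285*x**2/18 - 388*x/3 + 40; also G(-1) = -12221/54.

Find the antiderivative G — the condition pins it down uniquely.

G(x) = ((-6*x**2 + 5*x - 12)**3 - 54)/54

G'(x) matches the chain-rule pattern g'(h)*h' with inner function h(x) = -2*x**2 + 5*x/3 - 4; substituting u = h(x) collapses the integral.
A general antiderivative is (-2*x**2 + 5*x/3 - 4)**3/2 + C.
The condition gives C = -12221/54 - (-12167/54) = -1.
So G(x) = ((-6*x**2 + 5*x - 12)**3 - 54)/54.
Check: d/dx[((-6*x**2 + 5*x - 12)**3 - 54)/54] = -24*x**5 + 50*x**4 - 388*x**3/3 + 2285*x**2/18 - 388*x/3 + 40 = G'(x).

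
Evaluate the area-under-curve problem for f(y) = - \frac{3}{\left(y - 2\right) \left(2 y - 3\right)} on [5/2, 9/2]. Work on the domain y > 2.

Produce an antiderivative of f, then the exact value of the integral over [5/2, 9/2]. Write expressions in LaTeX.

The denominator factors as \left(y - 2\right) \left(2 y - 3\right); partial fractions split f into directly integrable pieces: \frac{6}{2 y - 3} - \frac{3}{y - 2}.
F(y) = 3 \left(- \log{\left(y - 2 \right)} + \log{\left(y - \frac{3}{2} \right)}\right) is an antiderivative of f.
Check: d/dy[3 \left(- \log{\left(y - 2 \right)} + \log{\left(y - \frac{3}{2} \right)}\right)] = - \frac{3}{2 y^{2} - 7 y + 6}, which equals f(y).
F(9/2) = - 3 \log{\left(\frac{5}{2} \right)} + 3 \log{\left(3 \right)}; F(5/2) = 3 \log{\left(2 \right)}.
Integral = F(9/2) - F(5/2) = - 3 \log{\left(\frac{5}{2} \right)} - 3 \log{\left(2 \right)} + 3 \log{\left(3 \right)}.

Antiderivative: F(y) = 3 \left(- \log{\left(y - 2 \right)} + \log{\left(y - \frac{3}{2} \right)}\right); value = - 3 \log{\left(\frac{5}{2} \right)} - 3 \log{\left(2 \right)} + 3 \log{\left(3 \right)}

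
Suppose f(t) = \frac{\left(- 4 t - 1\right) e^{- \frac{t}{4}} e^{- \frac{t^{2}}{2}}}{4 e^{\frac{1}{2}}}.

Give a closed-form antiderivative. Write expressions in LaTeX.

An antiderivative is F(t) = \frac{e^{- \frac{t}{4}} e^{- \frac{t^{2}}{2}}}{e^{\frac{1}{2}}}.

f matches the chain-rule pattern g'(h)*h' with inner function h(t) = - \frac{t^{2}}{2} - \frac{t}{4} - \frac{1}{2}; substituting u = h(t) collapses the integral.
Check: d/dt[\frac{e^{- \frac{t}{4}} e^{- \frac{t^{2}}{2}}}{e^{\frac{1}{2}}}] = \frac{\left(- 4 t - 1\right) e^{- \frac{t}{4}} e^{- \frac{t^{2}}{2}}}{4 e^{\frac{1}{2}}} = f(t).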